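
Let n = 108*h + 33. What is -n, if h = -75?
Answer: 8067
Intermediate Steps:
n = -8067 (n = 108*(-75) + 33 = -8100 + 33 = -8067)
-n = -1*(-8067) = 8067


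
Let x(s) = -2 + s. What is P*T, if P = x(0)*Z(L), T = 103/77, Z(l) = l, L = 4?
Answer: -824/77 ≈ -10.701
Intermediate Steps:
T = 103/77 (T = 103*(1/77) = 103/77 ≈ 1.3377)
P = -8 (P = (-2 + 0)*4 = -2*4 = -8)
P*T = -8*103/77 = -824/77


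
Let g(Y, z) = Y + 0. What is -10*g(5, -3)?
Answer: -50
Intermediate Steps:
g(Y, z) = Y
-10*g(5, -3) = -10*5 = -50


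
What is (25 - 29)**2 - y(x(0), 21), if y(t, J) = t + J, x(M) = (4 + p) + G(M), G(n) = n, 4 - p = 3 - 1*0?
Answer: -10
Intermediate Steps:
p = 1 (p = 4 - (3 - 1*0) = 4 - (3 + 0) = 4 - 1*3 = 4 - 3 = 1)
x(M) = 5 + M (x(M) = (4 + 1) + M = 5 + M)
y(t, J) = J + t
(25 - 29)**2 - y(x(0), 21) = (25 - 29)**2 - (21 + (5 + 0)) = (-4)**2 - (21 + 5) = 16 - 1*26 = 16 - 26 = -10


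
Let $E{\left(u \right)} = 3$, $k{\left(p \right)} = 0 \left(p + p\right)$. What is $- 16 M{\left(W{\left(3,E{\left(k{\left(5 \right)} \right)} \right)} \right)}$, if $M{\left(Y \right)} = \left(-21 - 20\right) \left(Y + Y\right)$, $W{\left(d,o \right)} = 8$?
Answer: $10496$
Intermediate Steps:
$k{\left(p \right)} = 0$ ($k{\left(p \right)} = 0 \cdot 2 p = 0$)
$M{\left(Y \right)} = - 82 Y$ ($M{\left(Y \right)} = - 41 \cdot 2 Y = - 82 Y$)
$- 16 M{\left(W{\left(3,E{\left(k{\left(5 \right)} \right)} \right)} \right)} = - 16 \left(\left(-82\right) 8\right) = \left(-16\right) \left(-656\right) = 10496$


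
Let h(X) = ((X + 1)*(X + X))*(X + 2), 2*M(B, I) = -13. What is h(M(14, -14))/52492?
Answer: -117/19088 ≈ -0.0061295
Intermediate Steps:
M(B, I) = -13/2 (M(B, I) = (1/2)*(-13) = -13/2)
h(X) = 2*X*(1 + X)*(2 + X) (h(X) = ((1 + X)*(2*X))*(2 + X) = (2*X*(1 + X))*(2 + X) = 2*X*(1 + X)*(2 + X))
h(M(14, -14))/52492 = (2*(-13/2)*(2 + (-13/2)**2 + 3*(-13/2)))/52492 = (2*(-13/2)*(2 + 169/4 - 39/2))*(1/52492) = (2*(-13/2)*(99/4))*(1/52492) = -1287/4*1/52492 = -117/19088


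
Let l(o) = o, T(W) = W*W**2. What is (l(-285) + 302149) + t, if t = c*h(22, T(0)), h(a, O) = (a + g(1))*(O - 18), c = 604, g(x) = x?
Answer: 51808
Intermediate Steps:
T(W) = W**3
h(a, O) = (1 + a)*(-18 + O) (h(a, O) = (a + 1)*(O - 18) = (1 + a)*(-18 + O))
t = -250056 (t = 604*(-18 + 0**3 - 18*22 + 0**3*22) = 604*(-18 + 0 - 396 + 0*22) = 604*(-18 + 0 - 396 + 0) = 604*(-414) = -250056)
(l(-285) + 302149) + t = (-285 + 302149) - 250056 = 301864 - 250056 = 51808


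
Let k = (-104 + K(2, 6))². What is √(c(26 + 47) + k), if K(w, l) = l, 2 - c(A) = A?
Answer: √9533 ≈ 97.637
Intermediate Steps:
c(A) = 2 - A
k = 9604 (k = (-104 + 6)² = (-98)² = 9604)
√(c(26 + 47) + k) = √((2 - (26 + 47)) + 9604) = √((2 - 1*73) + 9604) = √((2 - 73) + 9604) = √(-71 + 9604) = √9533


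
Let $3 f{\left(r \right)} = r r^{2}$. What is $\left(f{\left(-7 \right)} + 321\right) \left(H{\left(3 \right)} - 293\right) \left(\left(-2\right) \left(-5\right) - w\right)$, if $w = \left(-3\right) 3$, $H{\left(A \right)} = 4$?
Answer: $- \frac{3404420}{3} \approx -1.1348 \cdot 10^{6}$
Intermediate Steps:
$f{\left(r \right)} = \frac{r^{3}}{3}$ ($f{\left(r \right)} = \frac{r r^{2}}{3} = \frac{r^{3}}{3}$)
$w = -9$
$\left(f{\left(-7 \right)} + 321\right) \left(H{\left(3 \right)} - 293\right) \left(\left(-2\right) \left(-5\right) - w\right) = \left(\frac{\left(-7\right)^{3}}{3} + 321\right) \left(4 - 293\right) \left(\left(-2\right) \left(-5\right) - -9\right) = \left(\frac{1}{3} \left(-343\right) + 321\right) \left(-289\right) \left(10 + 9\right) = \left(- \frac{343}{3} + 321\right) \left(-289\right) 19 = \frac{620}{3} \left(-289\right) 19 = \left(- \frac{179180}{3}\right) 19 = - \frac{3404420}{3}$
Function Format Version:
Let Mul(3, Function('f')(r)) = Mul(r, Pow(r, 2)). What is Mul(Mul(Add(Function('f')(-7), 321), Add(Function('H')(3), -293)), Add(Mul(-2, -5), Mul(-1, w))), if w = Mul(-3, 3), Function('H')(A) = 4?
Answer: Rational(-3404420, 3) ≈ -1.1348e+6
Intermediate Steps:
Function('f')(r) = Mul(Rational(1, 3), Pow(r, 3)) (Function('f')(r) = Mul(Rational(1, 3), Mul(r, Pow(r, 2))) = Mul(Rational(1, 3), Pow(r, 3)))
w = -9
Mul(Mul(Add(Function('f')(-7), 321), Add(Function('H')(3), -293)), Add(Mul(-2, -5), Mul(-1, w))) = Mul(Mul(Add(Mul(Rational(1, 3), Pow(-7, 3)), 321), Add(4, -293)), Add(Mul(-2, -5), Mul(-1, -9))) = Mul(Mul(Add(Mul(Rational(1, 3), -343), 321), -289), Add(10, 9)) = Mul(Mul(Add(Rational(-343, 3), 321), -289), 19) = Mul(Mul(Rational(620, 3), -289), 19) = Mul(Rational(-179180, 3), 19) = Rational(-3404420, 3)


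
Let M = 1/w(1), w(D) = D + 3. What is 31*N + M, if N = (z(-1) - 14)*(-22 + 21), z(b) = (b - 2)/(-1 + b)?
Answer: 1551/4 ≈ 387.75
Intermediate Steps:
w(D) = 3 + D
z(b) = (-2 + b)/(-1 + b)
N = 25/2 (N = ((-2 - 1)/(-1 - 1) - 14)*(-22 + 21) = (-3/(-2) - 14)*(-1) = (-1/2*(-3) - 14)*(-1) = (3/2 - 14)*(-1) = -25/2*(-1) = 25/2 ≈ 12.500)
M = 1/4 (M = 1/(3 + 1) = 1/4 ≈ 0.25000)
31*N + M = 31*(25/2) + 1/4 = 775/2 + 1/4 = 1551/4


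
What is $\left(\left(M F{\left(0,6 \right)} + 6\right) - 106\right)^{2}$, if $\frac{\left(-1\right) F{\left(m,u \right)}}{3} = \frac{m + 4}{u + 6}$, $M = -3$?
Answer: $9409$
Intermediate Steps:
$F{\left(m,u \right)} = - \frac{3 \left(4 + m\right)}{6 + u}$ ($F{\left(m,u \right)} = - 3 \frac{m + 4}{u + 6} = - 3 \frac{4 + m}{6 + u} = - \frac{3 \left(4 + m\right)}{6 + u}$)
$\left(\left(M F{\left(0,6 \right)} + 6\right) - 106\right)^{2} = \left(\left(- 3 \frac{3 \left(-4 - 0\right)}{6 + 6} + 6\right) - 106\right)^{2} = \left(\left(- 3 \frac{3 \left(-4 + 0\right)}{12} + 6\right) - 106\right)^{2} = \left(\left(- 3 \cdot 3 \cdot \frac{1}{12} \left(-4\right) + 6\right) - 106\right)^{2} = \left(\left(\left(-3\right) \left(-1\right) + 6\right) - 106\right)^{2} = \left(\left(3 + 6\right) - 106\right)^{2} = \left(9 - 106\right)^{2} = \left(-97\right)^{2} = 9409$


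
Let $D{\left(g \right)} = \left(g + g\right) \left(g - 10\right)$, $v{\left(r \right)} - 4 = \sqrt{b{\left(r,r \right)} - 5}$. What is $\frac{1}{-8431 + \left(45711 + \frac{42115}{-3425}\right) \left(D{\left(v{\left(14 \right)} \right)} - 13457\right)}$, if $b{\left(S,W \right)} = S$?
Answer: $- \frac{685}{422573233623} \approx -1.621 \cdot 10^{-9}$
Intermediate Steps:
$v{\left(r \right)} = 4 + \sqrt{-5 + r}$ ($v{\left(r \right)} = 4 + \sqrt{r - 5} = 4 + \sqrt{-5 + r}$)
$D{\left(g \right)} = 2 g \left(-10 + g\right)$
$\frac{1}{-8431 + \left(45711 + \frac{42115}{-3425}\right) \left(D{\left(v{\left(14 \right)} \right)} - 13457\right)} = \frac{1}{-8431 + \left(45711 + \frac{42115}{-3425}\right) \left(2 \left(4 + \sqrt{-5 + 14}\right) \left(-10 + \left(4 + \sqrt{-5 + 14}\right)\right) - 13457\right)} = \frac{1}{-8431 + \left(45711 + 42115 \left(- \frac{1}{3425}\right)\right) \left(2 \left(4 + \sqrt{9}\right) \left(-10 + \left(4 + \sqrt{9}\right)\right) - 13457\right)} = \frac{1}{-8431 + \left(45711 - \frac{8423}{685}\right) \left(2 \left(4 + 3\right) \left(-10 + \left(4 + 3\right)\right) - 13457\right)} = \frac{1}{-8431 + \frac{31303612 \left(2 \cdot 7 \left(-10 + 7\right) - 13457\right)}{685}} = \frac{1}{-8431 + \frac{31303612 \left(2 \cdot 7 \left(-3\right) - 13457\right)}{685}} = \frac{1}{-8431 + \frac{31303612 \left(-42 - 13457\right)}{685}} = \frac{1}{-8431 + \frac{31303612}{685} \left(-13499\right)} = \frac{1}{-8431 - \frac{422567458388}{685}} = \frac{1}{- \frac{422573233623}{685}} = - \frac{685}{422573233623}$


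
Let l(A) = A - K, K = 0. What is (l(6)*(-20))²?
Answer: 14400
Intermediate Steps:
l(A) = A (l(A) = A - 1*0 = A + 0 = A)
(l(6)*(-20))² = (6*(-20))² = (-120)² = 14400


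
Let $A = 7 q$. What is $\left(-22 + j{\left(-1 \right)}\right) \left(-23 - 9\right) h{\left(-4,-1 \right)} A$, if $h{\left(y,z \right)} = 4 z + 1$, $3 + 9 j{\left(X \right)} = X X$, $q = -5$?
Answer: $\frac{224000}{3} \approx 74667.0$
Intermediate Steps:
$j{\left(X \right)} = - \frac{1}{3} + \frac{X^{2}}{9}$ ($j{\left(X \right)} = - \frac{1}{3} + \frac{X X}{9} = - \frac{1}{3} + \frac{X^{2}}{9}$)
$h{\left(y,z \right)} = 1 + 4 z$
$A = -35$ ($A = 7 \left(-5\right) = -35$)
$\left(-22 + j{\left(-1 \right)}\right) \left(-23 - 9\right) h{\left(-4,-1 \right)} A = \left(-22 - \left(\frac{1}{3} - \frac{\left(-1\right)^{2}}{9}\right)\right) \left(-23 - 9\right) \left(1 + 4 \left(-1\right)\right) \left(-35\right) = \left(-22 + \left(- \frac{1}{3} + \frac{1}{9} \cdot 1\right)\right) \left(-32\right) \left(1 - 4\right) \left(-35\right) = \left(-22 + \left(- \frac{1}{3} + \frac{1}{9}\right)\right) \left(-32\right) \left(-3\right) \left(-35\right) = \left(-22 - \frac{2}{9}\right) \left(-32\right) \left(-3\right) \left(-35\right) = \left(- \frac{200}{9}\right) \left(-32\right) \left(-3\right) \left(-35\right) = \frac{6400}{9} \left(-3\right) \left(-35\right) = \left(- \frac{6400}{3}\right) \left(-35\right) = \frac{224000}{3}$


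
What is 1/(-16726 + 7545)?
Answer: -1/9181 ≈ -0.00010892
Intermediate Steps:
1/(-16726 + 7545) = 1/(-9181) = -1/9181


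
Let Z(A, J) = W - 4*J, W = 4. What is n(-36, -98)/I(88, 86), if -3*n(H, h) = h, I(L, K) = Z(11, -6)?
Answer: 7/6 ≈ 1.1667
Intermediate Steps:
Z(A, J) = 4 - 4*J
I(L, K) = 28 (I(L, K) = 4 - 4*(-6) = 4 + 24 = 28)
n(H, h) = -h/3
n(-36, -98)/I(88, 86) = -⅓*(-98)/28 = (98/3)*(1/28) = 7/6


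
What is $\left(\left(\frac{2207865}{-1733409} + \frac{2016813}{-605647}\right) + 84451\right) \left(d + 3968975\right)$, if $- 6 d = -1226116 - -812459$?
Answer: $\frac{715960745152297777801369}{2099667921246} \approx 3.4099 \cdot 10^{11}$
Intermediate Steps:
$d = \frac{413657}{6}$ ($d = - \frac{-1226116 - -812459}{6} = - \frac{-1226116 + 812459}{6} = \left(- \frac{1}{6}\right) \left(-413657\right) = \frac{413657}{6} \approx 68943.0$)
$\left(\left(\frac{2207865}{-1733409} + \frac{2016813}{-605647}\right) + 84451\right) \left(d + 3968975\right) = \left(\left(\frac{2207865}{-1733409} + \frac{2016813}{-605647}\right) + 84451\right) \left(\frac{413657}{6} + 3968975\right) = \left(\left(2207865 \left(- \frac{1}{1733409}\right) + 2016813 \left(- \frac{1}{605647}\right)\right) + 84451\right) \frac{24227507}{6} = \left(\left(- \frac{735955}{577803} - \frac{2016813}{605647}\right) + 84451\right) \frac{24227507}{6} = \left(- \frac{1611049539724}{349944653541} + 84451\right) \frac{24227507}{6} = \frac{29551564886651267}{349944653541} \cdot \frac{24227507}{6} = \frac{715960745152297777801369}{2099667921246}$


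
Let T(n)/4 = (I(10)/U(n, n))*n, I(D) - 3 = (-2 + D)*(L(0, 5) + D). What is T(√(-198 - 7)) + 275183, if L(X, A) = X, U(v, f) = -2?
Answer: 275183 - 166*I*√205 ≈ 2.7518e+5 - 2376.8*I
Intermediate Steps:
I(D) = 3 + D*(-2 + D) (I(D) = 3 + (-2 + D)*(0 + D) = 3 + (-2 + D)*D = 3 + D*(-2 + D))
T(n) = -166*n (T(n) = 4*(((3 + 10² - 2*10)/(-2))*n) = 4*(((3 + 100 - 20)*(-½))*n) = 4*((83*(-½))*n) = 4*(-83*n/2) = -166*n)
T(√(-198 - 7)) + 275183 = -166*√(-198 - 7) + 275183 = -166*I*√205 + 275183 = 275183 - 166*I*√205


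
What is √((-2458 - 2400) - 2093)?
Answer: I*√6951 ≈ 83.373*I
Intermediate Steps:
√((-2458 - 2400) - 2093) = √(-4858 - 2093) = √(-6951) = I*√6951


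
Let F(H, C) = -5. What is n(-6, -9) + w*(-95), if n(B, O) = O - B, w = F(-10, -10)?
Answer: 472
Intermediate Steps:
w = -5
n(-6, -9) + w*(-95) = (-9 - 1*(-6)) - 5*(-95) = (-9 + 6) + 475 = -3 + 475 = 472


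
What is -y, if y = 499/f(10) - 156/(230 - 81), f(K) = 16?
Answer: -71855/2384 ≈ -30.141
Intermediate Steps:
y = 71855/2384 (y = 499/16 - 156/(230 - 81) = 499*(1/16) - 156/149 = 499/16 - 156*1/149 = 499/16 - 156/149 = 71855/2384 ≈ 30.141)
-y = -1*71855/2384 = -71855/2384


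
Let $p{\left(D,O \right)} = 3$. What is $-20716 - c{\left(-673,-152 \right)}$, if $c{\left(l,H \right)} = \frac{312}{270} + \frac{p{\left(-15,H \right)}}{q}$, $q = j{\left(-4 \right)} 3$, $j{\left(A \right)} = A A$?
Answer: $- \frac{14916397}{720} \approx -20717.0$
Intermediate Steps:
$j{\left(A \right)} = A^{2}$
$q = 48$ ($q = \left(-4\right)^{2} \cdot 3 = 16 \cdot 3 = 48$)
$c{\left(l,H \right)} = \frac{877}{720}$ ($c{\left(l,H \right)} = \frac{312}{270} + \frac{3}{48} = 312 \cdot \frac{1}{270} + 3 \cdot \frac{1}{48} = \frac{52}{45} + \frac{1}{16} = \frac{877}{720}$)
$-20716 - c{\left(-673,-152 \right)} = -20716 - \frac{877}{720} = - \frac{14916397}{720}$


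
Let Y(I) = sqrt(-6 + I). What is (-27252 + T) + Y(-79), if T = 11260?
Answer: -15992 + I*sqrt(85) ≈ -15992.0 + 9.2195*I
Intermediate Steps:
(-27252 + T) + Y(-79) = (-27252 + 11260) + sqrt(-6 - 79) = -15992 + sqrt(-85) = -15992 + I*sqrt(85)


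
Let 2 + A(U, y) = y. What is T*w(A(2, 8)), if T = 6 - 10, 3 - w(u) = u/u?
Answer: -8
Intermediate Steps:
A(U, y) = -2 + y
w(u) = 2 (w(u) = 3 - u/u = 3 - 1*1 = 3 - 1 = 2)
T = -4
T*w(A(2, 8)) = -4*2 = -8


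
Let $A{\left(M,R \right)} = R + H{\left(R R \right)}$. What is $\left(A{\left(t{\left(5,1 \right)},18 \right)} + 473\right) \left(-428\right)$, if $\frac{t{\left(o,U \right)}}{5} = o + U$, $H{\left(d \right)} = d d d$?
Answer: $-14557442020$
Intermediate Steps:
$H{\left(d \right)} = d^{3}$ ($H{\left(d \right)} = d^{2} d = d^{3}$)
$t{\left(o,U \right)} = 5 U + 5 o$ ($t{\left(o,U \right)} = 5 \left(o + U\right) = 5 \left(U + o\right) = 5 U + 5 o$)
$A{\left(M,R \right)} = R + R^{6}$ ($A{\left(M,R \right)} = R + \left(R R\right)^{3} = R + \left(R^{2}\right)^{3} = R + R^{6}$)
$\left(A{\left(t{\left(5,1 \right)},18 \right)} + 473\right) \left(-428\right) = \left(\left(18 + 18^{6}\right) + 473\right) \left(-428\right) = \left(\left(18 + 34012224\right) + 473\right) \left(-428\right) = \left(34012242 + 473\right) \left(-428\right) = 34012715 \left(-428\right) = -14557442020$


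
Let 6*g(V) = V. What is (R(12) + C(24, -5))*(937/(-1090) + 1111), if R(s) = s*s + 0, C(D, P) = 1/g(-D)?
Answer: 139156095/872 ≈ 1.5958e+5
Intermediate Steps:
g(V) = V/6
C(D, P) = -6/D (C(D, P) = 1/((-D)/6) = 1/(-D/6) = -6/D)
R(s) = s**2 (R(s) = s**2 + 0 = s**2)
(R(12) + C(24, -5))*(937/(-1090) + 1111) = (12**2 - 6/24)*(937/(-1090) + 1111) = (144 - 6*1/24)*(937*(-1/1090) + 1111) = (144 - 1/4)*(-937/1090 + 1111) = (575/4)*(1210053/1090) = 139156095/872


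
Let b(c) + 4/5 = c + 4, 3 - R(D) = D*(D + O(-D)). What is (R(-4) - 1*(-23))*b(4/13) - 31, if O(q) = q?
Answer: 301/5 ≈ 60.200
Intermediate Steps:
R(D) = 3 (R(D) = 3 - D*(D - D) = 3 - D*0 = 3 - 1*0 = 3 + 0 = 3)
b(c) = 16/5 + c (b(c) = -4/5 + (c + 4) = -4/5 + (4 + c) = 16/5 + c)
(R(-4) - 1*(-23))*b(4/13) - 31 = (3 - 1*(-23))*(16/5 + 4/13) - 31 = (3 + 23)*(16/5 + 4*(1/13)) - 31 = 26*(16/5 + 4/13) - 31 = 26*(228/65) - 31 = 456/5 - 31 = 301/5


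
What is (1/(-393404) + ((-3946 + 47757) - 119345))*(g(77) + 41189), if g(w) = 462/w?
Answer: -111284089625065/35764 ≈ -3.1116e+9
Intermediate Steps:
(1/(-393404) + ((-3946 + 47757) - 119345))*(g(77) + 41189) = (1/(-393404) + ((-3946 + 47757) - 119345))*(462/77 + 41189) = (-1/393404 + (43811 - 119345))*(462*(1/77) + 41189) = (-1/393404 - 75534)*(6 + 41189) = -29715377737/393404*41195 = -111284089625065/35764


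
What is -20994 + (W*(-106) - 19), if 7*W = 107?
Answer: -158433/7 ≈ -22633.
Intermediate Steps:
W = 107/7 (W = (1/7)*107 = 107/7 ≈ 15.286)
-20994 + (W*(-106) - 19) = -20994 + ((107/7)*(-106) - 19) = -20994 + (-11342/7 - 19) = -20994 - 11475/7 = -158433/7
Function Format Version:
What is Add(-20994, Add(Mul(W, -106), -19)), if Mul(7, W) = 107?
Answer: Rational(-158433, 7) ≈ -22633.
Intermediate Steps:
W = Rational(107, 7) (W = Mul(Rational(1, 7), 107) = Rational(107, 7) ≈ 15.286)
Add(-20994, Add(Mul(W, -106), -19)) = Add(-20994, Add(Mul(Rational(107, 7), -106), -19)) = Add(-20994, Add(Rational(-11342, 7), -19)) = Add(-20994, Rational(-11475, 7)) = Rational(-158433, 7)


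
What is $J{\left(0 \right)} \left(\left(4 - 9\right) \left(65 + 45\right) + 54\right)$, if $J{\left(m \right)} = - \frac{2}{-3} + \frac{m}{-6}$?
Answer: $- \frac{992}{3} \approx -330.67$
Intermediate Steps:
$J{\left(m \right)} = \frac{2}{3} - \frac{m}{6}$ ($J{\left(m \right)} = \left(-2\right) \left(- \frac{1}{3}\right) + m \left(- \frac{1}{6}\right) = \frac{2}{3} - \frac{m}{6}$)
$J{\left(0 \right)} \left(\left(4 - 9\right) \left(65 + 45\right) + 54\right) = \left(\frac{2}{3} - 0\right) \left(\left(4 - 9\right) \left(65 + 45\right) + 54\right) = \left(\frac{2}{3} + 0\right) \left(\left(-5\right) 110 + 54\right) = \frac{2 \left(-550 + 54\right)}{3} = \frac{2}{3} \left(-496\right) = - \frac{992}{3}$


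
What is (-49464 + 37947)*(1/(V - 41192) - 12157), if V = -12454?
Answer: 2503697609897/17882 ≈ 1.4001e+8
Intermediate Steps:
(-49464 + 37947)*(1/(V - 41192) - 12157) = (-49464 + 37947)*(1/(-12454 - 41192) - 12157) = -11517*(1/(-53646) - 12157) = -11517*(-1/53646 - 12157) = -11517*(-652174423/53646) = 2503697609897/17882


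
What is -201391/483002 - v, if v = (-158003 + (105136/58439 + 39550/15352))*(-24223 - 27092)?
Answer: -878323120766608244804627/108331978583764 ≈ -8.1077e+9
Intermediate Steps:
v = 3636933680280572265/448577764 (v = (-158003 + (105136*(1/58439) + 39550*(1/15352)))*(-51315) = (-158003 + (105136/58439 + 19775/7676))*(-51315) = (-158003 + 1962655161/448577764)*(-51315) = -70874669790131/448577764*(-51315) = 3636933680280572265/448577764 ≈ 8.1077e+9)
-201391/483002 - v = -201391/483002 - 1*3636933680280572265/448577764 = -201391*1/483002 - 3636933680280572265/448577764 = -201391/483002 - 3636933680280572265/448577764 = -878323120766608244804627/108331978583764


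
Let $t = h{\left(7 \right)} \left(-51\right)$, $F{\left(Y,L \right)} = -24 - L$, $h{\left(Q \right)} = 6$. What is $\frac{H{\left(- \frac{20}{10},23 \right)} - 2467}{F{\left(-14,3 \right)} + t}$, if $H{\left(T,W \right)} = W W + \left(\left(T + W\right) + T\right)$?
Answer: $\frac{1919}{333} \approx 5.7628$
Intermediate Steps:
$H{\left(T,W \right)} = W + W^{2} + 2 T$ ($H{\left(T,W \right)} = W^{2} + \left(W + 2 T\right) = W + W^{2} + 2 T$)
$t = -306$ ($t = 6 \left(-51\right) = -306$)
$\frac{H{\left(- \frac{20}{10},23 \right)} - 2467}{F{\left(-14,3 \right)} + t} = \frac{\left(23 + 23^{2} + 2 \left(- \frac{20}{10}\right)\right) - 2467}{\left(-24 - 3\right) - 306} = \frac{\left(23 + 529 + 2 \left(\left(-20\right) \frac{1}{10}\right)\right) - 2467}{\left(-24 - 3\right) - 306} = \frac{\left(23 + 529 + 2 \left(-2\right)\right) - 2467}{-27 - 306} = \frac{\left(23 + 529 - 4\right) - 2467}{-333} = \left(548 - 2467\right) \left(- \frac{1}{333}\right) = \left(-1919\right) \left(- \frac{1}{333}\right) = \frac{1919}{333}$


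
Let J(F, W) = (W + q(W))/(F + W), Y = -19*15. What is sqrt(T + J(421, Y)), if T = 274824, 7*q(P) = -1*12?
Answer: 3*sqrt(6918671662)/476 ≈ 524.23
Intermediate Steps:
Y = -285
q(P) = -12/7 (q(P) = (-1*12)/7 = (1/7)*(-12) = -12/7)
J(F, W) = (-12/7 + W)/(F + W) (J(F, W) = (W - 12/7)/(F + W) = (-12/7 + W)/(F + W))
sqrt(T + J(421, Y)) = sqrt(274824 + (-12/7 - 285)/(421 - 285)) = sqrt(274824 - 2007/7/136) = sqrt(274824 + (1/136)*(-2007/7)) = sqrt(274824 - 2007/952) = sqrt(261630441/952) = 3*sqrt(6918671662)/476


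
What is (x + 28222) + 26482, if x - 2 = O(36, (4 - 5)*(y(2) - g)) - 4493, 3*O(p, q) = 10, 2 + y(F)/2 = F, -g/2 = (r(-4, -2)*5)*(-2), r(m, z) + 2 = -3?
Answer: 150649/3 ≈ 50216.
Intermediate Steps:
r(m, z) = -5 (r(m, z) = -2 - 3 = -5)
g = -100 (g = -2*(-5*5)*(-2) = -(-50)*(-2) = -2*50 = -100)
y(F) = -4 + 2*F
O(p, q) = 10/3 (O(p, q) = (⅓)*10 = 10/3)
x = -13463/3 (x = 2 + (10/3 - 4493) = 2 - 13469/3 = -13463/3 ≈ -4487.7)
(x + 28222) + 26482 = (-13463/3 + 28222) + 26482 = 71203/3 + 26482 = 150649/3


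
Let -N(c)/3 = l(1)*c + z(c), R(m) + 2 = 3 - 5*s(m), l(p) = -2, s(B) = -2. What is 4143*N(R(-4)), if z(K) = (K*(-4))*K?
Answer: 6289074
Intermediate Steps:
z(K) = -4*K² (z(K) = (-4*K)*K = -4*K²)
R(m) = 11 (R(m) = -2 + (3 - 5*(-2)) = -2 + (3 + 10) = -2 + 13 = 11)
N(c) = 6*c + 12*c² (N(c) = -3*(-2*c - 4*c²) = -3*(-4*c² - 2*c) = 6*c + 12*c²)
4143*N(R(-4)) = 4143*(6*11*(1 + 2*11)) = 4143*(6*11*(1 + 22)) = 4143*(6*11*23) = 4143*1518 = 6289074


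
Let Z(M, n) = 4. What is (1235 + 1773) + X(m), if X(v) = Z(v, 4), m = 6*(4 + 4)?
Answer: 3012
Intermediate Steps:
m = 48 (m = 6*8 = 48)
X(v) = 4
(1235 + 1773) + X(m) = (1235 + 1773) + 4 = 3008 + 4 = 3012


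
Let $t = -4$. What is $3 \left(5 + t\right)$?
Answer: $3$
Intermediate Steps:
$3 \left(5 + t\right) = 3 \left(5 - 4\right) = 3 \cdot 1 = 3$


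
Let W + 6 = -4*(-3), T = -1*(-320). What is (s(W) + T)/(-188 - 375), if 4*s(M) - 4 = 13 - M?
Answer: -1291/2252 ≈ -0.57327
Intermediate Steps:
T = 320
W = 6 (W = -6 - 4*(-3) = -6 + 12 = 6)
s(M) = 17/4 - M/4 (s(M) = 1 + (13 - M)/4 = 1 + (13/4 - M/4) = 17/4 - M/4)
(s(W) + T)/(-188 - 375) = ((17/4 - ¼*6) + 320)/(-188 - 375) = ((17/4 - 3/2) + 320)/(-563) = (11/4 + 320)*(-1/563) = (1291/4)*(-1/563) = -1291/2252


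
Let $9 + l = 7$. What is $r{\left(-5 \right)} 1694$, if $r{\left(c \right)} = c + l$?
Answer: $-11858$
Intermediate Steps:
$l = -2$ ($l = -9 + 7 = -2$)
$r{\left(c \right)} = -2 + c$ ($r{\left(c \right)} = c - 2 = -2 + c$)
$r{\left(-5 \right)} 1694 = \left(-2 - 5\right) 1694 = \left(-7\right) 1694 = -11858$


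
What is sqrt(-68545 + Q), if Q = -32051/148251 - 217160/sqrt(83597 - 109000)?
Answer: sqrt(-972170480919419920337514 + 121243957654013835480*I*sqrt(25403))/3766020153 ≈ 2.6019 + 261.82*I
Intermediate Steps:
Q = -32051/148251 + 217160*I*sqrt(25403)/25403 (Q = -32051*1/148251 - 217160*(-I*sqrt(25403)/25403) = -32051/148251 - 217160*(-I*sqrt(25403)/25403) = -32051/148251 - (-217160)*I*sqrt(25403)/25403 = -32051/148251 + 217160*I*sqrt(25403)/25403 ≈ -0.21619 + 1362.5*I)
sqrt(-68545 + Q) = sqrt(-68545 + (-32051/148251 + 217160*I*sqrt(25403)/25403)) = sqrt(-10161896846/148251 + 217160*I*sqrt(25403)/25403)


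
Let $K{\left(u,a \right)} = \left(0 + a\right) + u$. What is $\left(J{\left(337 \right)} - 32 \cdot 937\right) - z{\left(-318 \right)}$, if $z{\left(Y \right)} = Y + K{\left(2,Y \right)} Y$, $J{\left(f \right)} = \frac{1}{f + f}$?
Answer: $- \frac{87723795}{674} \approx -1.3015 \cdot 10^{5}$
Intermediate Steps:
$K{\left(u,a \right)} = a + u$
$J{\left(f \right)} = \frac{1}{2 f}$
$z{\left(Y \right)} = Y + Y \left(2 + Y\right)$ ($z{\left(Y \right)} = Y + \left(Y + 2\right) Y = Y + \left(2 + Y\right) Y = Y + Y \left(2 + Y\right)$)
$\left(J{\left(337 \right)} - 32 \cdot 937\right) - z{\left(-318 \right)} = \left(\frac{1}{2 \cdot 337} - 32 \cdot 937\right) - - 318 \left(3 - 318\right) = \left(\frac{1}{2} \cdot \frac{1}{337} - 29984\right) - \left(-318\right) \left(-315\right) = \left(\frac{1}{674} - 29984\right) - 100170 = - \frac{20209215}{674} - 100170 = - \frac{87723795}{674}$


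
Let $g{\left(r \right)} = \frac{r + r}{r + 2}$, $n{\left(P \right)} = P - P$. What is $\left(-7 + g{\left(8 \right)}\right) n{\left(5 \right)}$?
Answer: $0$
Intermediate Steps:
$n{\left(P \right)} = 0$
$g{\left(r \right)} = \frac{2 r}{2 + r}$
$\left(-7 + g{\left(8 \right)}\right) n{\left(5 \right)} = \left(-7 + 2 \cdot 8 \frac{1}{2 + 8}\right) 0 = \left(-7 + 2 \cdot 8 \cdot \frac{1}{10}\right) 0 = \left(-7 + \frac{8}{5}\right) 0 = \left(- \frac{27}{5}\right) 0 = 0$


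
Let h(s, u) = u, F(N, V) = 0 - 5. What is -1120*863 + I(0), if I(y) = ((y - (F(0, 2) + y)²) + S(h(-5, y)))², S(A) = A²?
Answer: -965935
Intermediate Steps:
F(N, V) = -5
I(y) = (y + y² - (-5 + y)²)² (I(y) = ((y - (-5 + y)²) + y²)² = (y + y² - (-5 + y)²)²)
-1120*863 + I(0) = -1120*863 + (625 - 550*0 + 121*0²) = -966560 + (625 + 0 + 121*0) = -966560 + (625 + 0 + 0) = -966560 + 625 = -965935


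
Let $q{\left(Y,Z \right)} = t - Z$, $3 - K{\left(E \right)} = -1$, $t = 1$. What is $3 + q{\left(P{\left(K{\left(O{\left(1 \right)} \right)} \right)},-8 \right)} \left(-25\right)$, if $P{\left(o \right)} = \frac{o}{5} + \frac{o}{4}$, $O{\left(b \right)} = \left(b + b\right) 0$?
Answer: $-222$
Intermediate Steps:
$O{\left(b \right)} = 0$ ($O{\left(b \right)} = 2 b 0 = 0$)
$K{\left(E \right)} = 4$ ($K{\left(E \right)} = 3 - -1 = 3 + 1 = 4$)
$P{\left(o \right)} = \frac{9 o}{20}$ ($P{\left(o \right)} = o \frac{1}{5} + o \frac{1}{4} = \frac{o}{5} + \frac{o}{4} = \frac{9 o}{20}$)
$q{\left(Y,Z \right)} = 1 - Z$
$3 + q{\left(P{\left(K{\left(O{\left(1 \right)} \right)} \right)},-8 \right)} \left(-25\right) = 3 + \left(1 - -8\right) \left(-25\right) = 3 + \left(1 + 8\right) \left(-25\right) = 3 + 9 \left(-25\right) = 3 - 225 = -222$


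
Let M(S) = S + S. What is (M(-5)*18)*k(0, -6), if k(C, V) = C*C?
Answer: 0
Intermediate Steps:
M(S) = 2*S
k(C, V) = C**2
(M(-5)*18)*k(0, -6) = ((2*(-5))*18)*0**2 = -10*18*0 = -180*0 = 0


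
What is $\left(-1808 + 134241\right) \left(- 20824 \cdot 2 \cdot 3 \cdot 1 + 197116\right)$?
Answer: $9557954476$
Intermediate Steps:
$\left(-1808 + 134241\right) \left(- 20824 \cdot 2 \cdot 3 \cdot 1 + 197116\right) = 132433 \left(- 20824 \cdot 6 \cdot 1 + 197116\right) = 132433 \left(\left(-20824\right) 6 + 197116\right) = 132433 \left(-124944 + 197116\right) = 132433 \cdot 72172 = 9557954476$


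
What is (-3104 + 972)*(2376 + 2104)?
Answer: -9551360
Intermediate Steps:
(-3104 + 972)*(2376 + 2104) = -2132*4480 = -9551360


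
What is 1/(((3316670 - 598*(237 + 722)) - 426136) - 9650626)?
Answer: -1/7333574 ≈ -1.3636e-7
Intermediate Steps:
1/(((3316670 - 598*(237 + 722)) - 426136) - 9650626) = 1/(((3316670 - 598*959) - 426136) - 9650626) = 1/(((3316670 - 573482) - 426136) - 9650626) = 1/((2743188 - 426136) - 9650626) = 1/(2317052 - 9650626) = 1/(-7333574) = -1/7333574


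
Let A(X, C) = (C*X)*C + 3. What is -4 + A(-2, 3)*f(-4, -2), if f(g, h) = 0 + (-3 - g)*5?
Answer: -79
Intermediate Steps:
A(X, C) = 3 + X*C**2 (A(X, C) = X*C**2 + 3 = 3 + X*C**2)
f(g, h) = -15 - 5*g (f(g, h) = 0 + (-15 - 5*g) = -15 - 5*g)
-4 + A(-2, 3)*f(-4, -2) = -4 + (3 - 2*3**2)*(-15 - 5*(-4)) = -4 + (3 - 2*9)*(-15 + 20) = -4 + (3 - 18)*5 = -4 - 15*5 = -4 - 75 = -79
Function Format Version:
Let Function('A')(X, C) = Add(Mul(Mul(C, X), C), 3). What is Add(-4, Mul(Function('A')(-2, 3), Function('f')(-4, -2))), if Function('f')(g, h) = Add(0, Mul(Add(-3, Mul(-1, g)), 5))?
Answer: -79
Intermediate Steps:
Function('A')(X, C) = Add(3, Mul(X, Pow(C, 2))) (Function('A')(X, C) = Add(Mul(X, Pow(C, 2)), 3) = Add(3, Mul(X, Pow(C, 2))))
Function('f')(g, h) = Add(-15, Mul(-5, g)) (Function('f')(g, h) = Add(0, Add(-15, Mul(-5, g))) = Add(-15, Mul(-5, g)))
Add(-4, Mul(Function('A')(-2, 3), Function('f')(-4, -2))) = Add(-4, Mul(Add(3, Mul(-2, Pow(3, 2))), Add(-15, Mul(-5, -4)))) = Add(-4, Mul(Add(3, Mul(-2, 9)), Add(-15, 20))) = Add(-4, Mul(Add(3, -18), 5)) = Add(-4, Mul(-15, 5)) = Add(-4, -75) = -79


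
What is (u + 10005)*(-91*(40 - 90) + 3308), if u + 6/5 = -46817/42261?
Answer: 16608817111892/211305 ≈ 7.8601e+7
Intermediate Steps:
u = -487651/211305 (u = -6/5 - 46817/42261 = -487651/211305 ≈ -2.3078)
(u + 10005)*(-91*(40 - 90) + 3308) = (-487651/211305 + 10005)*(-91*(40 - 90) + 3308) = 2113618874*(-91*(-50) + 3308)/211305 = 2113618874*(4550 + 3308)/211305 = (2113618874/211305)*7858 = 16608817111892/211305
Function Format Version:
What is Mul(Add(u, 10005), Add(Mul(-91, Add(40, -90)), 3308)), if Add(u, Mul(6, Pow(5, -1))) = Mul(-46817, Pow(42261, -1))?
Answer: Rational(16608817111892, 211305) ≈ 7.8601e+7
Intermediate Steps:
u = Rational(-487651, 211305) (u = Add(Rational(-6, 5), Mul(-46817, Pow(42261, -1))) = Add(Rational(-6, 5), Mul(-46817, Rational(1, 42261))) = Add(Rational(-6, 5), Rational(-46817, 42261)) = Rational(-487651, 211305) ≈ -2.3078)
Mul(Add(u, 10005), Add(Mul(-91, Add(40, -90)), 3308)) = Mul(Add(Rational(-487651, 211305), 10005), Add(Mul(-91, Add(40, -90)), 3308)) = Mul(Rational(2113618874, 211305), Add(Mul(-91, -50), 3308)) = Mul(Rational(2113618874, 211305), Add(4550, 3308)) = Mul(Rational(2113618874, 211305), 7858) = Rational(16608817111892, 211305)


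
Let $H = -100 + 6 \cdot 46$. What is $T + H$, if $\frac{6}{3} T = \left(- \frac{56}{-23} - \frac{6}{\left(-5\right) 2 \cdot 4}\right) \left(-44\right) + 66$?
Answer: $\frac{34991}{230} \approx 152.13$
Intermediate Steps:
$H = 176$ ($H = -100 + 276 = 176$)
$T = - \frac{5489}{230}$ ($T = \frac{\left(- \frac{56}{-23} - \frac{6}{\left(-5\right) 2 \cdot 4}\right) \left(-44\right) + 66}{2} = \frac{\left(\left(-56\right) \left(- \frac{1}{23}\right) - \frac{6}{\left(-10\right) 4}\right) \left(-44\right) + 66}{2} = \frac{\left(\frac{56}{23} - \frac{6}{-40}\right) \left(-44\right) + 66}{2} = \frac{\left(\frac{56}{23} - - \frac{3}{20}\right) \left(-44\right) + 66}{2} = \frac{\left(\frac{56}{23} + \frac{3}{20}\right) \left(-44\right) + 66}{2} = \frac{\frac{1189}{460} \left(-44\right) + 66}{2} = \frac{- \frac{13079}{115} + 66}{2} = \frac{1}{2} \left(- \frac{5489}{115}\right) = - \frac{5489}{230} \approx -23.865$)
$T + H = - \frac{5489}{230} + 176 = \frac{34991}{230}$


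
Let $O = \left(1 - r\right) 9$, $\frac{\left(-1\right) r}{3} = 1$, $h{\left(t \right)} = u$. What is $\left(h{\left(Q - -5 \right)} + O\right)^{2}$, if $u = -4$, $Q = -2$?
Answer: $1024$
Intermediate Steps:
$h{\left(t \right)} = -4$
$r = -3$ ($r = \left(-3\right) 1 = -3$)
$O = 36$ ($O = \left(1 - -3\right) 9 = \left(1 + 3\right) 9 = 4 \cdot 9 = 36$)
$\left(h{\left(Q - -5 \right)} + O\right)^{2} = \left(-4 + 36\right)^{2} = 32^{2} = 1024$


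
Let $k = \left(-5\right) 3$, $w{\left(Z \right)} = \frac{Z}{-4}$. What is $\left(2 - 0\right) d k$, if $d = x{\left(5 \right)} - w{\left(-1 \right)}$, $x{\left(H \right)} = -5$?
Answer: $\frac{315}{2} \approx 157.5$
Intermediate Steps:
$w{\left(Z \right)} = - \frac{Z}{4}$ ($w{\left(Z \right)} = Z \left(- \frac{1}{4}\right) = - \frac{Z}{4}$)
$k = -15$
$d = - \frac{21}{4}$ ($d = -5 - \left(- \frac{1}{4}\right) \left(-1\right) = -5 - \frac{1}{4} = - \frac{21}{4} \approx -5.25$)
$\left(2 - 0\right) d k = \left(2 - 0\right) \left(- \frac{21}{4}\right) \left(-15\right) = \left(2 + 0\right) \left(- \frac{21}{4}\right) \left(-15\right) = 2 \left(- \frac{21}{4}\right) \left(-15\right) = \left(- \frac{21}{2}\right) \left(-15\right) = \frac{315}{2}$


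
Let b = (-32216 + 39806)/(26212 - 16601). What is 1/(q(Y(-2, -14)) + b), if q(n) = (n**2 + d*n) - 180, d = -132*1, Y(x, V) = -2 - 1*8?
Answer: 9611/11925230 ≈ 0.00080594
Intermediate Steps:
Y(x, V) = -10 (Y(x, V) = -2 - 8 = -10)
d = -132
b = 7590/9611 ≈ 0.78972
q(n) = -180 + n**2 - 132*n (q(n) = (n**2 - 132*n) - 180 = -180 + n**2 - 132*n)
1/(q(Y(-2, -14)) + b) = 1/((-180 + (-10)**2 - 132*(-10)) + 7590/9611) = 1/((-180 + 100 + 1320) + 7590/9611) = 1/(1240 + 7590/9611) = 1/(11925230/9611) = 9611/11925230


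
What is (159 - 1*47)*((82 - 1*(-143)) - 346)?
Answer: -13552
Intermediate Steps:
(159 - 1*47)*((82 - 1*(-143)) - 346) = (159 - 47)*((82 + 143) - 346) = 112*(225 - 346) = 112*(-121) = -13552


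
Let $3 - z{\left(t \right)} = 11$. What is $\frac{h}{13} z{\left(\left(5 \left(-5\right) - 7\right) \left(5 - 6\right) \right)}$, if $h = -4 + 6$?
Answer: $- \frac{16}{13} \approx -1.2308$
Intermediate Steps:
$z{\left(t \right)} = -8$ ($z{\left(t \right)} = 3 - 11 = -8$)
$h = 2$
$\frac{h}{13} z{\left(\left(5 \left(-5\right) - 7\right) \left(5 - 6\right) \right)} = \frac{2}{13} \left(-8\right) = - \frac{16}{13}$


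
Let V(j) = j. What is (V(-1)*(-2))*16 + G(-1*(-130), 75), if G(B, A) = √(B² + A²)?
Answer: 32 + 5*√901 ≈ 182.08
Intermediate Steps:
G(B, A) = √(A² + B²)
(V(-1)*(-2))*16 + G(-1*(-130), 75) = -1*(-2)*16 + √(75² + (-1*(-130))²) = 2*16 + √(5625 + 130²) = 32 + √(5625 + 16900) = 32 + √22525 = 32 + 5*√901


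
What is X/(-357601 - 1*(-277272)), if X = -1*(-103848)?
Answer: -103848/80329 ≈ -1.2928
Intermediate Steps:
X = 103848
X/(-357601 - 1*(-277272)) = 103848/(-357601 - 1*(-277272)) = 103848/(-357601 + 277272) = 103848/(-80329) = 103848*(-1/80329) = -103848/80329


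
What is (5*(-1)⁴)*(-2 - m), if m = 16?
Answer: -90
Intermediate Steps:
(5*(-1)⁴)*(-2 - m) = (5*(-1)⁴)*(-2 - 1*16) = (5*1)*(-2 - 16) = 5*(-18) = -90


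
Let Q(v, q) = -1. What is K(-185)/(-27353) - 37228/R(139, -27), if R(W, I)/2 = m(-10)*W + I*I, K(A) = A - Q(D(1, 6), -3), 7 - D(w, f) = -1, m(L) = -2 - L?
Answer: -508809998/50356873 ≈ -10.104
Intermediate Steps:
D(w, f) = 8 (D(w, f) = 7 - 1*(-1) = 7 + 1 = 8)
K(A) = 1 + A (K(A) = A - 1*(-1) = A + 1 = 1 + A)
R(W, I) = 2*I**2 + 16*W (R(W, I) = 2*((-2 - 1*(-10))*W + I*I) = 2*((-2 + 10)*W + I**2) = 2*(8*W + I**2) = 2*(I**2 + 8*W) = 2*I**2 + 16*W)
K(-185)/(-27353) - 37228/R(139, -27) = (1 - 185)/(-27353) - 37228/(2*(-27)**2 + 16*139) = -184*(-1/27353) - 37228/(2*729 + 2224) = 184/27353 - 37228/(1458 + 2224) = 184/27353 - 37228/3682 = 184/27353 - 37228*1/3682 = 184/27353 - 18614/1841 = -508809998/50356873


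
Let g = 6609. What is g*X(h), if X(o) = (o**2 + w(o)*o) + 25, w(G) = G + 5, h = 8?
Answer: 1275537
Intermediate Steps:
w(G) = 5 + G
X(o) = 25 + o**2 + o*(5 + o) (X(o) = (o**2 + (5 + o)*o) + 25 = (o**2 + o*(5 + o)) + 25 = 25 + o**2 + o*(5 + o))
g*X(h) = 6609*(25 + 8**2 + 8*(5 + 8)) = 6609*(25 + 64 + 8*13) = 6609*(25 + 64 + 104) = 6609*193 = 1275537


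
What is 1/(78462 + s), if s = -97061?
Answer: -1/18599 ≈ -5.3766e-5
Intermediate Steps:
1/(78462 + s) = 1/(78462 - 97061) = 1/(-18599) = -1/18599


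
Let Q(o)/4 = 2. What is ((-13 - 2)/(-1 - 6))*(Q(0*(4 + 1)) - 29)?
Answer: -45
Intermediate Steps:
Q(o) = 8 (Q(o) = 4*2 = 8)
((-13 - 2)/(-1 - 6))*(Q(0*(4 + 1)) - 29) = ((-13 - 2)/(-1 - 6))*(8 - 29) = -15/(-7)*(-21) = -15*(-⅐)*(-21) = (15/7)*(-21) = -45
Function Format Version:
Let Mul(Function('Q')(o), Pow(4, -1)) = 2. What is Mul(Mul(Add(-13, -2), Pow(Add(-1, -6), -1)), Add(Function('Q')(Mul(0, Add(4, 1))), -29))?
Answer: -45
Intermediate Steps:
Function('Q')(o) = 8 (Function('Q')(o) = Mul(4, 2) = 8)
Mul(Mul(Add(-13, -2), Pow(Add(-1, -6), -1)), Add(Function('Q')(Mul(0, Add(4, 1))), -29)) = Mul(Mul(Add(-13, -2), Pow(Add(-1, -6), -1)), Add(8, -29)) = Mul(Mul(-15, Pow(-7, -1)), -21) = Mul(Mul(-15, Rational(-1, 7)), -21) = Mul(Rational(15, 7), -21) = -45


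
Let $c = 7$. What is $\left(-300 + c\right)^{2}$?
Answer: $85849$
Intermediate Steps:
$\left(-300 + c\right)^{2} = \left(-300 + 7\right)^{2} = \left(-293\right)^{2} = 85849$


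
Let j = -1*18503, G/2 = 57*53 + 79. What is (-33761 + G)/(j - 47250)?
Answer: 27561/65753 ≈ 0.41916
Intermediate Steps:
G = 6200 (G = 2*(57*53 + 79) = 2*(3021 + 79) = 2*3100 = 6200)
j = -18503
(-33761 + G)/(j - 47250) = (-33761 + 6200)/(-18503 - 47250) = -27561/(-65753) = -27561*(-1/65753) = 27561/65753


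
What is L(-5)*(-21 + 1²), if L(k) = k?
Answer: 100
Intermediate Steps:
L(-5)*(-21 + 1²) = -5*(-21 + 1²) = -5*(-21 + 1) = -5*(-20) = 100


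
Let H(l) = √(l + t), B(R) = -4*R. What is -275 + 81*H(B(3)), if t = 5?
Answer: -275 + 81*I*√7 ≈ -275.0 + 214.31*I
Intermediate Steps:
H(l) = √(5 + l) (H(l) = √(l + 5) = √(5 + l))
-275 + 81*H(B(3)) = -275 + 81*√(5 - 4*3) = -275 + 81*√(5 - 12) = -275 + 81*√(-7) = -275 + 81*(I*√7) = -275 + 81*I*√7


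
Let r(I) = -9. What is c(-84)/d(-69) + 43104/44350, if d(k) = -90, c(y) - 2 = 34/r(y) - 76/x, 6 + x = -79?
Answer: 5995382/6106995 ≈ 0.98172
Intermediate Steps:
x = -85 (x = -6 - 79 = -85)
c(y) = -676/765 (c(y) = 2 + (34/(-9) - 76/(-85)) = 2 + (34*(-⅑) - 76*(-1/85)) = 2 + (-34/9 + 76/85) = 2 - 2206/765 = -676/765)
c(-84)/d(-69) + 43104/44350 = -676/765/(-90) + 43104/44350 = -676/765*(-1/90) + 43104*(1/44350) = 338/34425 + 21552/22175 = 5995382/6106995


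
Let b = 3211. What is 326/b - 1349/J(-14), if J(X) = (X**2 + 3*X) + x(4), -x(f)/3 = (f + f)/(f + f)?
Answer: -4282413/484861 ≈ -8.8322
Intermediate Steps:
x(f) = -3 (x(f) = -3*(f + f)/(f + f) = -3*2*f/(2*f) = -3*2*f*1/(2*f) = -3*1 = -3)
J(X) = -3 + X**2 + 3*X (J(X) = (X**2 + 3*X) - 3 = -3 + X**2 + 3*X)
326/b - 1349/J(-14) = 326/3211 - 1349/(-3 + (-14)**2 + 3*(-14)) = 326*(1/3211) - 1349/(-3 + 196 - 42) = 326/3211 - 1349/151 = -4282413/484861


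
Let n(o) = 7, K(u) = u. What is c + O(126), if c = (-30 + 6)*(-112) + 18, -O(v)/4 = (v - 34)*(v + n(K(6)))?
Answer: -46238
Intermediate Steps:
O(v) = -4*(-34 + v)*(7 + v) (O(v) = -4*(v - 34)*(v + 7) = -4*(-34 + v)*(7 + v))
c = 2706 (c = -24*(-112) + 18 = 2688 + 18 = 2706)
c + O(126) = 2706 + (952 - 4*126**2 + 108*126) = 2706 + (952 - 4*15876 + 13608) = 2706 + (952 - 63504 + 13608) = 2706 - 48944 = -46238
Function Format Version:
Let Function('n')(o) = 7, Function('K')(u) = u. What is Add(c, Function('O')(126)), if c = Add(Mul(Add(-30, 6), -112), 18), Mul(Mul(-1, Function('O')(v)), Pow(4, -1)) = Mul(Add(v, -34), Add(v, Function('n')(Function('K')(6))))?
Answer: -46238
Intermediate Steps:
Function('O')(v) = Mul(-4, Add(-34, v), Add(7, v)) (Function('O')(v) = Mul(-4, Mul(Add(v, -34), Add(v, 7))) = Mul(-4, Mul(Add(-34, v), Add(7, v))) = Mul(-4, Add(-34, v), Add(7, v)))
c = 2706 (c = Add(Mul(-24, -112), 18) = Add(2688, 18) = 2706)
Add(c, Function('O')(126)) = Add(2706, Add(952, Mul(-4, Pow(126, 2)), Mul(108, 126))) = Add(2706, Add(952, Mul(-4, 15876), 13608)) = Add(2706, Add(952, -63504, 13608)) = Add(2706, -48944) = -46238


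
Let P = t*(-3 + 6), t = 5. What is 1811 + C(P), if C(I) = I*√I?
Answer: 1811 + 15*√15 ≈ 1869.1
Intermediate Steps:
P = 15 (P = 5*(-3 + 6) = 5*3 = 15)
C(I) = I^(3/2)
1811 + C(P) = 1811 + 15^(3/2) = 1811 + 15*√15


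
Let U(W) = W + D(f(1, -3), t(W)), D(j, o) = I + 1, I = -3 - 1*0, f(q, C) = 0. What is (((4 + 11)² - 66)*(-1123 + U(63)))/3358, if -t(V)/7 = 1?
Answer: -84429/1679 ≈ -50.285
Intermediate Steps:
t(V) = -7 (t(V) = -7*1 = -7)
I = -3 (I = -3 + 0 = -3)
D(j, o) = -2 (D(j, o) = -3 + 1 = -2)
U(W) = -2 + W (U(W) = W - 2 = -2 + W)
(((4 + 11)² - 66)*(-1123 + U(63)))/3358 = (((4 + 11)² - 66)*(-1123 + (-2 + 63)))/3358 = ((15² - 66)*(-1123 + 61))*(1/3358) = ((225 - 66)*(-1062))*(1/3358) = (159*(-1062))*(1/3358) = -168858*1/3358 = -84429/1679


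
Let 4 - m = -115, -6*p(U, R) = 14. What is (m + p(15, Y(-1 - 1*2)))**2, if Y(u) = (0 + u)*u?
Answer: 122500/9 ≈ 13611.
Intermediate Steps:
Y(u) = u**2 (Y(u) = u*u = u**2)
p(U, R) = -7/3 (p(U, R) = -1/6*14 = -7/3)
m = 119 (m = 4 - 1*(-115) = 4 + 115 = 119)
(m + p(15, Y(-1 - 1*2)))**2 = (119 - 7/3)**2 = (350/3)**2 = 122500/9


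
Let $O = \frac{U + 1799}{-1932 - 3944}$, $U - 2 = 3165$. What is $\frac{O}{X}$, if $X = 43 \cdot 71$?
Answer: $- \frac{191}{689978} \approx -0.00027682$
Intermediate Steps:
$U = 3167$ ($U = 2 + 3165 = 3167$)
$O = - \frac{191}{226}$ ($O = \frac{3167 + 1799}{-1932 - 3944} = \frac{4966}{-1932 - 3944} = \frac{4966}{-5876} = 4966 \left(- \frac{1}{5876}\right) = - \frac{191}{226} \approx -0.84513$)
$X = 3053$
$\frac{O}{X} = - \frac{191}{226 \cdot 3053} = \left(- \frac{191}{226}\right) \frac{1}{3053} = - \frac{191}{689978}$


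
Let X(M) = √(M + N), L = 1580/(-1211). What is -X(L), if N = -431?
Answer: -3*I*√70442659/1211 ≈ -20.792*I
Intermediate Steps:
L = -1580/1211 (L = 1580*(-1/1211) = -1580/1211 ≈ -1.3047)
X(M) = √(-431 + M) (X(M) = √(M - 431) = √(-431 + M))
-X(L) = -√(-431 - 1580/1211) = -√(-523521/1211) = -3*I*√70442659/1211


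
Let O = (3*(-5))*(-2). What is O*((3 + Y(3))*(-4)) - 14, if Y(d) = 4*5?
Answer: -2774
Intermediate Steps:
Y(d) = 20
O = 30 (O = -15*(-2) = 30)
O*((3 + Y(3))*(-4)) - 14 = 30*((3 + 20)*(-4)) - 14 = 30*(23*(-4)) - 14 = 30*(-92) - 14 = -2760 - 14 = -2774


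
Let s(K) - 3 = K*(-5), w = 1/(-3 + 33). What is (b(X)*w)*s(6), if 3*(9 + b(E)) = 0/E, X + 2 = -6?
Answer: 81/10 ≈ 8.1000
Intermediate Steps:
X = -8 (X = -2 - 6 = -8)
b(E) = -9 (b(E) = -9 + (0/E)/3 = -9 + (⅓)*0 = -9 + 0 = -9)
w = 1/30 ≈ 0.033333
s(K) = 3 - 5*K (s(K) = 3 + K*(-5) = 3 - 5*K)
(b(X)*w)*s(6) = (-9*1/30)*(3 - 5*6) = -3*(3 - 30)/10 = -3/10*(-27) = 81/10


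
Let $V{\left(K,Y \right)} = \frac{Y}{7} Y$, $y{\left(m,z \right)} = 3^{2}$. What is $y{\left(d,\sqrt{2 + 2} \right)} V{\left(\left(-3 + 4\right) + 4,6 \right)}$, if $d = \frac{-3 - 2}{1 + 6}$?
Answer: $\frac{324}{7} \approx 46.286$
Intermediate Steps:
$d = - \frac{5}{7} \approx -0.71429$
$y{\left(m,z \right)} = 9$
$V{\left(K,Y \right)} = \frac{Y^{2}}{7}$ ($V{\left(K,Y \right)} = Y \frac{1}{7} Y = \frac{Y}{7} Y = \frac{Y^{2}}{7}$)
$y{\left(d,\sqrt{2 + 2} \right)} V{\left(\left(-3 + 4\right) + 4,6 \right)} = 9 \frac{6^{2}}{7} = 9 \cdot \frac{1}{7} \cdot 36 = 9 \cdot \frac{36}{7} = \frac{324}{7}$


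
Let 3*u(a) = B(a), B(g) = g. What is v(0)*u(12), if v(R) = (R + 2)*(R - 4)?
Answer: -32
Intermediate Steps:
v(R) = (-4 + R)*(2 + R) (v(R) = (2 + R)*(-4 + R) = (-4 + R)*(2 + R))
u(a) = a/3
v(0)*u(12) = (-8 + 0**2 - 2*0)*((1/3)*12) = (-8 + 0 + 0)*4 = -8*4 = -32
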